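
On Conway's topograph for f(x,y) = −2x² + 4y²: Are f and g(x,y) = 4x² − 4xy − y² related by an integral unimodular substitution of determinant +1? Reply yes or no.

D₁ = 32, D₂ = 32
river cycle of f (length 2): (-2, 4, 2), (2, 4, -2)
river cycle of g (length 2): (-1, 4, 4), (4, 4, -1)
cycles differ ⇒ inequivalent

no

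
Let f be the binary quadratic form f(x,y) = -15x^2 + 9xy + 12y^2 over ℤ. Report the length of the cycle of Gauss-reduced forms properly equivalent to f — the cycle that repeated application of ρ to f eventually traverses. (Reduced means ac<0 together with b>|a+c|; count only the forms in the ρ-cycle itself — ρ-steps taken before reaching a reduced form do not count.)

D = 801, ⌊√D⌋ = 28
river: ρ → (12,15,-12)
river: ρ → (-12,9,15)
river: ρ → (15,21,-6)
river: ρ → (-6,27,3)
river: ρ → (3,27,-6)
river: ρ → (-6,21,15)
river: ρ → (15,9,-12)
river: ρ → (-12,15,12)
river: ρ → (12,9,-15)
river: ρ → (-15,21,6)
river: ρ → (6,27,-3)
river: ρ → (-3,27,6)
river: ρ → (6,21,-15)
river: ρ → (-15,9,12)
ρ-cycle length = 14 (tail of 0 descent steps not counted)

14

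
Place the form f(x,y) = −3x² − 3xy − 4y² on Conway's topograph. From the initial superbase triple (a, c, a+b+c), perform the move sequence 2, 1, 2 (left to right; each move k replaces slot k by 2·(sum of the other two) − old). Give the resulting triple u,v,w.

start (-3,-4,-10) = (f(1,0),f(0,1),f(1,1))
replace slot 2: 2·((-3)+(-10)) − (-4) = -22 → (-3,-22,-10)
replace slot 1: 2·((-22)+(-10)) − (-3) = -61 → (-61,-22,-10)
replace slot 2: 2·((-61)+(-10)) − (-22) = -120 → (-61,-120,-10)

-61,-120,-10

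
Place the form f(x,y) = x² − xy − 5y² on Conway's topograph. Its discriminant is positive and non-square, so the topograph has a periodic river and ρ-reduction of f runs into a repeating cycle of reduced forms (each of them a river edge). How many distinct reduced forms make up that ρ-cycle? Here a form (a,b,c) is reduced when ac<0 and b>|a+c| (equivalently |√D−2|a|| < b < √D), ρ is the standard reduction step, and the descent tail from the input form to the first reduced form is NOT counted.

D = 21, ⌊√D⌋ = 4
descent: ρ → (-5,1,1)
descent: ρ → (1,3,-3)  [lands on river]
river: ρ → (-3,3,1)
ρ-cycle length = 2 (tail of 2 descent steps not counted)

2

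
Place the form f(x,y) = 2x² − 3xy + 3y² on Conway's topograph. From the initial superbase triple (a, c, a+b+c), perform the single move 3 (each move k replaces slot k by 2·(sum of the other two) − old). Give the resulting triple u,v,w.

start (2,3,2) = (f(1,0),f(0,1),f(1,1))
replace slot 3: 2·(2+3) − 2 = 8 → (2,3,8)

2,3,8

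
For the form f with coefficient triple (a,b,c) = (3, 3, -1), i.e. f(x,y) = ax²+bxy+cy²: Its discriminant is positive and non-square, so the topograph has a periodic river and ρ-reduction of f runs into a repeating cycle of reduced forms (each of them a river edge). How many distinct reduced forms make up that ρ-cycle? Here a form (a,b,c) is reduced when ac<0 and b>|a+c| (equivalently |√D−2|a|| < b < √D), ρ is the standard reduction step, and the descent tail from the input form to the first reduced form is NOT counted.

D = 21, ⌊√D⌋ = 4
river: ρ → (-1,3,3)
river: ρ → (3,3,-1)
ρ-cycle length = 2 (tail of 0 descent steps not counted)

2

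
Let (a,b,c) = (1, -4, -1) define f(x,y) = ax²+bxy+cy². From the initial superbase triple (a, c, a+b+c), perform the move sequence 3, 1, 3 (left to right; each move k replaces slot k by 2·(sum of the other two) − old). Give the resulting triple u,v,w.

start (1,-1,-4) = (f(1,0),f(0,1),f(1,1))
replace slot 3: 2·(1+(-1)) − (-4) = 4 → (1,-1,4)
replace slot 1: 2·((-1)+4) − 1 = 5 → (5,-1,4)
replace slot 3: 2·(5+(-1)) − 4 = 4 → (5,-1,4)

5,-1,4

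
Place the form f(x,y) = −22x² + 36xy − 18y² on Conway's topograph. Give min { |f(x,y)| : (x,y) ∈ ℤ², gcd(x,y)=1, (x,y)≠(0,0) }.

translate: b→8 (≡-36 mod 44), so (22,-36,18)→(22,8,4)
flip: (22,8,4)→(4,-8,22)
translate: b→0 (≡-8 mod 8), so (4,-8,22)→(4,0,18)
reduced (well bottom): (4,0,18) with a≤c, −a<b≤a
well minimum |f| = |-4| = 4 (negative-definite)

4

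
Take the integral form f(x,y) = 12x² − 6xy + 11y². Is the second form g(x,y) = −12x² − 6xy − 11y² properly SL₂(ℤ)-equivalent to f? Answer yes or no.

D₁ = -492, D₂ = -492
f: flip: (12,-6,11)→(11,6,12)
f: reduced (well bottom): (11,6,12) with a≤c, −a<b≤a
g is negative-definite; reduce −g:
−g: flip: (12,6,11)→(11,-6,12)
−g: reduced (well bottom): (11,-6,12) with a≤c, −a<b≤a
flip sign back: reduced form of g is (-11,6,-12)
reduced forms (11, 6, 12) vs (-11, 6, -12) ⇒ inequivalent

no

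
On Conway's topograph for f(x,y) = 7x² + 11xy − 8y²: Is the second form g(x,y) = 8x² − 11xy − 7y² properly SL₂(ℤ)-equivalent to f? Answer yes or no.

D₁ = 345, D₂ = 345
river cycle of f (length 10): (-8, 5, 10), (10, 15, -3), (-3, 15, 10), (10, 5, -8), (-8, 11, 7), (7, 17, -2), (-2, 15, 15), (15, 15, -2), (-2, 17, 7), (7, 11, -8)
river cycle of g (length 10): (-7, 11, 8), (8, 5, -10), (-10, 15, 3), (3, 15, -10), (-10, 5, 8), (8, 11, -7), (-7, 17, 2), (2, 15, -15), (-15, 15, 2), (2, 17, -7)
cycles differ ⇒ inequivalent

no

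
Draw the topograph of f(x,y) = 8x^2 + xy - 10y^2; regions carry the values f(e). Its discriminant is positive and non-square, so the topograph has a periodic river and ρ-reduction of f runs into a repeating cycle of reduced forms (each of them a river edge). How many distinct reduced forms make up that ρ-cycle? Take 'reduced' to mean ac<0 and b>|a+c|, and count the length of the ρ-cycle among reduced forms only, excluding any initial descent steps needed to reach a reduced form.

D = 321, ⌊√D⌋ = 17
descent: ρ → (-10,-1,8)
descent: ρ → (8,17,-1)  [lands on river]
river: ρ → (-1,17,8)
river: ρ → (8,15,-3)
river: ρ → (-3,15,8)
ρ-cycle length = 4 (tail of 2 descent steps not counted)

4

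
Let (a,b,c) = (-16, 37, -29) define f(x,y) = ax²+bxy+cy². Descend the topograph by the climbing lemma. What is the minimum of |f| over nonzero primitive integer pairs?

translate: b→-5 (≡-37 mod 32), so (16,-37,29)→(16,-5,8)
flip: (16,-5,8)→(8,5,16)
reduced (well bottom): (8,5,16) with a≤c, −a<b≤a
well minimum |f| = |-8| = 8 (negative-definite)

8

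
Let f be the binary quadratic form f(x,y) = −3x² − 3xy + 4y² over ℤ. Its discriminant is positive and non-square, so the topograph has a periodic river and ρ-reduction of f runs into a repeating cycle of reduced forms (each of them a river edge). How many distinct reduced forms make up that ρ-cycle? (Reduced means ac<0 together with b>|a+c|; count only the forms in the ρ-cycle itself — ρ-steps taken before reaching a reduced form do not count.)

D = 57, ⌊√D⌋ = 7
descent: ρ → (4,3,-3)  [lands on river]
river: ρ → (-3,3,4)
river: ρ → (4,5,-2)
river: ρ → (-2,7,1)
river: ρ → (1,7,-2)
river: ρ → (-2,5,4)
ρ-cycle length = 6 (tail of 1 descent step not counted)

6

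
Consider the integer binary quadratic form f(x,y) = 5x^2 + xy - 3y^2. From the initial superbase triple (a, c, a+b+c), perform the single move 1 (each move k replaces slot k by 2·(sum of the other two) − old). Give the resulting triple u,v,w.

start (5,-3,3) = (f(1,0),f(0,1),f(1,1))
replace slot 1: 2·((-3)+3) − 5 = -5 → (-5,-3,3)

-5,-3,3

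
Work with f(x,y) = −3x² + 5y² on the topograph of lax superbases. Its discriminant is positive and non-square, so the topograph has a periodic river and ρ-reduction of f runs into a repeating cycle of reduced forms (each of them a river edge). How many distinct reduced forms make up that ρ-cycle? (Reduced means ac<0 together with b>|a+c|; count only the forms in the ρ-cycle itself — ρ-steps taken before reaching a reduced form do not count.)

D = 60, ⌊√D⌋ = 7
descent: ρ → (5,0,-3)
descent: ρ → (-3,6,2)  [lands on river]
river: ρ → (2,6,-3)
ρ-cycle length = 2 (tail of 2 descent steps not counted)

2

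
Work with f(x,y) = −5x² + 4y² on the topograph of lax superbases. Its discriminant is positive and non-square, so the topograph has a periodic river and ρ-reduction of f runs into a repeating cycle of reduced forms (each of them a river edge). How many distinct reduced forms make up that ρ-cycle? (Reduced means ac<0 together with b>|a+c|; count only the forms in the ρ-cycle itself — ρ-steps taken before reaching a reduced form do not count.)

D = 80, ⌊√D⌋ = 8
descent: ρ → (4,8,-1)  [lands on river]
river: ρ → (-1,8,4)
ρ-cycle length = 2 (tail of 1 descent step not counted)

2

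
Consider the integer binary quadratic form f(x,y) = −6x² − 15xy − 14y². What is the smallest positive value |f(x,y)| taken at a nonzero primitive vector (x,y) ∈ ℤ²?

translate: b→3 (≡15 mod 12), so (6,15,14)→(6,3,5)
flip: (6,3,5)→(5,-3,6)
reduced (well bottom): (5,-3,6) with a≤c, −a<b≤a
well minimum |f| = |-5| = 5 (negative-definite)

5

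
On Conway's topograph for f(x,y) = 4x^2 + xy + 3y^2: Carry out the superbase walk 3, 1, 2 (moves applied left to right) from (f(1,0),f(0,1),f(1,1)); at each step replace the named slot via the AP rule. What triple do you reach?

start (4,3,8) = (f(1,0),f(0,1),f(1,1))
replace slot 3: 2·(4+3) − 8 = 6 → (4,3,6)
replace slot 1: 2·(3+6) − 4 = 14 → (14,3,6)
replace slot 2: 2·(14+6) − 3 = 37 → (14,37,6)

14,37,6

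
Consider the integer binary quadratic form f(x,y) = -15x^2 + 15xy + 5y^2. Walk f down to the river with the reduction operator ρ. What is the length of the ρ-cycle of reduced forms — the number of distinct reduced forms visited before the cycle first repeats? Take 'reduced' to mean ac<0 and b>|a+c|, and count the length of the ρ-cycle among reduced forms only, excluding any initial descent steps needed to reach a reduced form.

D = 525, ⌊√D⌋ = 22
river: ρ → (5,15,-15)
river: ρ → (-15,15,5)
ρ-cycle length = 2 (tail of 0 descent steps not counted)

2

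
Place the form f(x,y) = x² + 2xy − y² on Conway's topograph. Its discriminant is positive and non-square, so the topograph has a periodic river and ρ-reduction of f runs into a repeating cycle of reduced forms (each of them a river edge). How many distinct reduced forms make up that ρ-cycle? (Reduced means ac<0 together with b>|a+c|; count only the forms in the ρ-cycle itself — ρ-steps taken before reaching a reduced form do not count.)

D = 8, ⌊√D⌋ = 2
river: ρ → (-1,2,1)
river: ρ → (1,2,-1)
ρ-cycle length = 2 (tail of 0 descent steps not counted)

2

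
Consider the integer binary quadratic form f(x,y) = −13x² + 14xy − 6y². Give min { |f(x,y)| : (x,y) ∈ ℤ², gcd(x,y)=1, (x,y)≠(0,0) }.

translate: b→12 (≡-14 mod 26), so (13,-14,6)→(13,12,5)
flip: (13,12,5)→(5,-12,13)
translate: b→-2 (≡-12 mod 10), so (5,-12,13)→(5,-2,6)
reduced (well bottom): (5,-2,6) with a≤c, −a<b≤a
well minimum |f| = |-5| = 5 (negative-definite)

5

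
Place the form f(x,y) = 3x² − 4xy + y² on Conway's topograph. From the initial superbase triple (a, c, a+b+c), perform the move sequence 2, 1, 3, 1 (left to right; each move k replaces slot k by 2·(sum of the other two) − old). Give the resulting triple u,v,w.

start (3,1,0) = (f(1,0),f(0,1),f(1,1))
replace slot 2: 2·(3+0) − 1 = 5 → (3,5,0)
replace slot 1: 2·(5+0) − 3 = 7 → (7,5,0)
replace slot 3: 2·(7+5) − 0 = 24 → (7,5,24)
replace slot 1: 2·(5+24) − 7 = 51 → (51,5,24)

51,5,24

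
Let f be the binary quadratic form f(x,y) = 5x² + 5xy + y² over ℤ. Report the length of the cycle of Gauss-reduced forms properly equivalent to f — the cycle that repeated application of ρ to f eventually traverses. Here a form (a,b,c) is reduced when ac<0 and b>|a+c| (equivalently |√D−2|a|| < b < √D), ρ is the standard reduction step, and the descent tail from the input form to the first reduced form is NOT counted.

D = 5, ⌊√D⌋ = 2
descent: ρ → (1,1,-1)  [lands on river]
river: ρ → (-1,1,1)
ρ-cycle length = 2 (tail of 1 descent step not counted)

2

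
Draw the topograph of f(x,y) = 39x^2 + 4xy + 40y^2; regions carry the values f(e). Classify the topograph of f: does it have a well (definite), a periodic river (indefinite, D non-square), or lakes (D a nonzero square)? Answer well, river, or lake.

D = b²−4ac = 4² − 4·39·40 = -6224
D < 0 ⇒ definite ⇒ every region one sign ⇒ single well

well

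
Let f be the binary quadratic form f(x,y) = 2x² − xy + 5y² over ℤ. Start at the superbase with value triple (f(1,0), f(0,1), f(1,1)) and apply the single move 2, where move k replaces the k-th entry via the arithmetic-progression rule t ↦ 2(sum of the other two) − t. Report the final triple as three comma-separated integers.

start (2,5,6) = (f(1,0),f(0,1),f(1,1))
replace slot 2: 2·(2+6) − 5 = 11 → (2,11,6)

2,11,6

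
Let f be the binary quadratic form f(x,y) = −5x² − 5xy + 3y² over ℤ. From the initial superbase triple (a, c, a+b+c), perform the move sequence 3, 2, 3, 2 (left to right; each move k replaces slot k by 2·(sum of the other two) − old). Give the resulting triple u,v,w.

start (-5,3,-7) = (f(1,0),f(0,1),f(1,1))
replace slot 3: 2·((-5)+3) − (-7) = 3 → (-5,3,3)
replace slot 2: 2·((-5)+3) − 3 = -7 → (-5,-7,3)
replace slot 3: 2·((-5)+(-7)) − 3 = -27 → (-5,-7,-27)
replace slot 2: 2·((-5)+(-27)) − (-7) = -57 → (-5,-57,-27)

-5,-57,-27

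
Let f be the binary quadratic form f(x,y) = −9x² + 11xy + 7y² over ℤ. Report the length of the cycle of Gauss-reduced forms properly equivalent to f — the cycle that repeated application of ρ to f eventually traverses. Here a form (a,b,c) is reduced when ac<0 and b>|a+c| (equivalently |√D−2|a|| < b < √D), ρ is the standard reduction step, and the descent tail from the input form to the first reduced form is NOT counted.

D = 373, ⌊√D⌋ = 19
river: ρ → (7,17,-3)
river: ρ → (-3,19,1)
river: ρ → (1,19,-3)
river: ρ → (-3,17,7)
river: ρ → (7,11,-9)
river: ρ → (-9,7,9)
river: ρ → (9,11,-7)
river: ρ → (-7,17,3)
river: ρ → (3,19,-1)
river: ρ → (-1,19,3)
river: ρ → (3,17,-7)
river: ρ → (-7,11,9)
river: ρ → (9,7,-9)
river: ρ → (-9,11,7)
ρ-cycle length = 14 (tail of 0 descent steps not counted)

14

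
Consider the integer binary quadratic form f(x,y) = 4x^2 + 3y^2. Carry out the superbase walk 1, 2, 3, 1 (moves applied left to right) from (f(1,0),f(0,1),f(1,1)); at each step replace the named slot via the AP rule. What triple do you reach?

start (4,3,7) = (f(1,0),f(0,1),f(1,1))
replace slot 1: 2·(3+7) − 4 = 16 → (16,3,7)
replace slot 2: 2·(16+7) − 3 = 43 → (16,43,7)
replace slot 3: 2·(16+43) − 7 = 111 → (16,43,111)
replace slot 1: 2·(43+111) − 16 = 292 → (292,43,111)

292,43,111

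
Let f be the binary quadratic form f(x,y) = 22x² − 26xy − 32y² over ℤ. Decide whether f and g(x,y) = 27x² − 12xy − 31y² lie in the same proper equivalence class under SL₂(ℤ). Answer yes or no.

D₁ = 3492, D₂ = 3492
river cycle of f (length 14): (-32, 26, 22), (22, 18, -36), (-36, 54, 4), (4, 58, -8), (-8, 54, 18), (18, 54, -8), (-8, 58, 4), (4, 54, -36), (-36, 18, 22), (22, 26, -32), … (4 more)
river cycle of g (length 18): (-31, 12, 27), (27, 42, -16), (-16, 54, 9), (9, 54, -16), (-16, 42, 27), (27, 12, -31), (-31, 50, 8), (8, 46, -43), (-43, 40, 11), (11, 48, -27), … (8 more)
cycles differ ⇒ inequivalent

no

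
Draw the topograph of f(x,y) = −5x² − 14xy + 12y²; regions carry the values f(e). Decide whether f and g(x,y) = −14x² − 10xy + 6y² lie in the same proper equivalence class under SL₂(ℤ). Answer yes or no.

D₁ = 436, D₂ = 436
river cycle of f (length 30): (12, 14, -5), (-5, 16, 9), (9, 20, -1), (-1, 20, 9), (9, 16, -5), (-5, 14, 12), (12, 10, -7), (-7, 18, 4), (4, 14, -15), (-15, 16, 3), … (20 more)
river cycle of g (length 14): (6, 10, -14), (-14, 18, 2), (2, 18, -14), (-14, 10, 6), (6, 14, -10), (-10, 6, 10), (10, 14, -6), (-6, 10, 14), (14, 18, -2), (-2, 18, 14), … (4 more)
cycles differ ⇒ inequivalent

no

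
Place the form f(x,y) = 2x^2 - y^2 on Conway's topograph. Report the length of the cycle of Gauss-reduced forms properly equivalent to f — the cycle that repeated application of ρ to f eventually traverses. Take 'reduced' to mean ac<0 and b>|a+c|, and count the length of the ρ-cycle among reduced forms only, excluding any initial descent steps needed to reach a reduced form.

D = 8, ⌊√D⌋ = 2
descent: ρ → (-1,2,1)  [lands on river]
river: ρ → (1,2,-1)
ρ-cycle length = 2 (tail of 1 descent step not counted)

2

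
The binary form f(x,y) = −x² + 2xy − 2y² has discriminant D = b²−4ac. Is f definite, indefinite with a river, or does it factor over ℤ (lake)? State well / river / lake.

D = b²−4ac = 2² − 4·(-1)·(-2) = -4
D < 0 ⇒ definite ⇒ every region one sign ⇒ single well

well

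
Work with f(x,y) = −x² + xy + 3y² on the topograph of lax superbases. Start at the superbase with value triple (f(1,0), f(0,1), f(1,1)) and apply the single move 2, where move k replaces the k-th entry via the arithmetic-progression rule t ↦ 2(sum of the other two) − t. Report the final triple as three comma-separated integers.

start (-1,3,3) = (f(1,0),f(0,1),f(1,1))
replace slot 2: 2·((-1)+3) − 3 = 1 → (-1,1,3)

-1,1,3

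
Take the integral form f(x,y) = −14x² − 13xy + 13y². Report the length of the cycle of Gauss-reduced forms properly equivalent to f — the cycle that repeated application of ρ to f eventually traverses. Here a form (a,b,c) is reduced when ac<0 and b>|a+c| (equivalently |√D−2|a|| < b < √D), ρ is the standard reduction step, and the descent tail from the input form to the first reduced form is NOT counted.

D = 897, ⌊√D⌋ = 29
descent: ρ → (13,13,-14)  [lands on river]
river: ρ → (-14,15,12)
river: ρ → (12,9,-17)
river: ρ → (-17,25,4)
river: ρ → (4,23,-23)
river: ρ → (-23,23,4)
river: ρ → (4,25,-17)
river: ρ → (-17,9,12)
river: ρ → (12,15,-14)
river: ρ → (-14,13,13)
ρ-cycle length = 10 (tail of 1 descent step not counted)

10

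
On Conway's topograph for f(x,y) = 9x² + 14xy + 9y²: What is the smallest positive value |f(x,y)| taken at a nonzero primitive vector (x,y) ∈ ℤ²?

translate: b→-4 (≡14 mod 18), so (9,14,9)→(9,-4,4)
flip: (9,-4,4)→(4,4,9)
reduced (well bottom): (4,4,9) with a≤c, −a<b≤a
well minimum = a = 4

4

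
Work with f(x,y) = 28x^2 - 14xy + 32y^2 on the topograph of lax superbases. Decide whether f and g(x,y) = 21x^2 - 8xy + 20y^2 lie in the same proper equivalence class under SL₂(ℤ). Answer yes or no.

D₁ = -3388, D₂ = -1616
discriminants differ ⇒ not SL₂(ℤ)-equivalent

no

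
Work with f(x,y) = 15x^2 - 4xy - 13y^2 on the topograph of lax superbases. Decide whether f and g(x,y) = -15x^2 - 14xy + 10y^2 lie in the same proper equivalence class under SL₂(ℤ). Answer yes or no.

D₁ = 796, D₂ = 796
river cycle of f (length 20): (-13, 4, 15), (15, 26, -2), (-2, 26, 15), (15, 4, -13), (-13, 22, 6), (6, 26, -5), (-5, 24, 11), (11, 20, -9), (-9, 16, 15), (15, 14, -10), … (10 more)
river cycle of g (length 20): (10, 14, -15), (-15, 16, 9), (9, 20, -11), (-11, 24, 5), (5, 26, -6), (-6, 22, 13), (13, 4, -15), (-15, 26, 2), (2, 26, -15), (-15, 4, 13), … (10 more)
cycles differ ⇒ inequivalent

no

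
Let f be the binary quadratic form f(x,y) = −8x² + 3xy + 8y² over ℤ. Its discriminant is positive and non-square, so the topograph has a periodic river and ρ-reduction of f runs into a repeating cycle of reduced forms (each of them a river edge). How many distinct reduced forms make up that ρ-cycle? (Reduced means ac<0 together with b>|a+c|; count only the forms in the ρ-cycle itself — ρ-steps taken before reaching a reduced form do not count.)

D = 265, ⌊√D⌋ = 16
river: ρ → (8,13,-3)
river: ρ → (-3,11,12)
river: ρ → (12,13,-2)
river: ρ → (-2,15,5)
river: ρ → (5,15,-2)
river: ρ → (-2,13,12)
river: ρ → (12,11,-3)
river: ρ → (-3,13,8)
river: ρ → (8,3,-8)
river: ρ → (-8,13,3)
river: ρ → (3,11,-12)
river: ρ → (-12,13,2)
river: ρ → (2,15,-5)
river: ρ → (-5,15,2)
river: ρ → (2,13,-12)
river: ρ → (-12,11,3)
river: ρ → (3,13,-8)
river: ρ → (-8,3,8)
ρ-cycle length = 18 (tail of 0 descent steps not counted)

18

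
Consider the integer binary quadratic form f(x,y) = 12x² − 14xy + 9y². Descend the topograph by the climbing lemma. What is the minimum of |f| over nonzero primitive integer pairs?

translate: b→10 (≡-14 mod 24), so (12,-14,9)→(12,10,7)
flip: (12,10,7)→(7,-10,12)
translate: b→4 (≡-10 mod 14), so (7,-10,12)→(7,4,9)
reduced (well bottom): (7,4,9) with a≤c, −a<b≤a
well minimum = a = 7

7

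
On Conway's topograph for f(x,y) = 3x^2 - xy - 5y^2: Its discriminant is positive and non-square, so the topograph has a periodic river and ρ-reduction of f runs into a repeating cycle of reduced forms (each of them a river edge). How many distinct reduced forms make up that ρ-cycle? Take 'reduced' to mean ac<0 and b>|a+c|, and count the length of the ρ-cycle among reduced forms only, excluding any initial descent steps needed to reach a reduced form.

D = 61, ⌊√D⌋ = 7
descent: ρ → (-5,1,3)
descent: ρ → (3,5,-3)  [lands on river]
river: ρ → (-3,7,1)
river: ρ → (1,7,-3)
river: ρ → (-3,5,3)
river: ρ → (3,7,-1)
river: ρ → (-1,7,3)
ρ-cycle length = 6 (tail of 2 descent steps not counted)

6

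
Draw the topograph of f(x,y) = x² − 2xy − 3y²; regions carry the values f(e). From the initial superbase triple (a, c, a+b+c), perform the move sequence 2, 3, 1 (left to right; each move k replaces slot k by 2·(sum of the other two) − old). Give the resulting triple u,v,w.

start (1,-3,-4) = (f(1,0),f(0,1),f(1,1))
replace slot 2: 2·(1+(-4)) − (-3) = -3 → (1,-3,-4)
replace slot 3: 2·(1+(-3)) − (-4) = 0 → (1,-3,0)
replace slot 1: 2·((-3)+0) − 1 = -7 → (-7,-3,0)

-7,-3,0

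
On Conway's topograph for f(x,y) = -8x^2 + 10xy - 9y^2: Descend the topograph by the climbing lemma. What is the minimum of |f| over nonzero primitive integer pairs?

translate: b→6 (≡-10 mod 16), so (8,-10,9)→(8,6,7)
flip: (8,6,7)→(7,-6,8)
reduced (well bottom): (7,-6,8) with a≤c, −a<b≤a
well minimum |f| = |-7| = 7 (negative-definite)

7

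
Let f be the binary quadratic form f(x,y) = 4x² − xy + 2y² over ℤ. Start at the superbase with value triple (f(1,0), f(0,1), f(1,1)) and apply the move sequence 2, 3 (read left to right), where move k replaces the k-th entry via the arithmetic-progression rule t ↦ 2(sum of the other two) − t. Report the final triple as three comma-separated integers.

start (4,2,5) = (f(1,0),f(0,1),f(1,1))
replace slot 2: 2·(4+5) − 2 = 16 → (4,16,5)
replace slot 3: 2·(4+16) − 5 = 35 → (4,16,35)

4,16,35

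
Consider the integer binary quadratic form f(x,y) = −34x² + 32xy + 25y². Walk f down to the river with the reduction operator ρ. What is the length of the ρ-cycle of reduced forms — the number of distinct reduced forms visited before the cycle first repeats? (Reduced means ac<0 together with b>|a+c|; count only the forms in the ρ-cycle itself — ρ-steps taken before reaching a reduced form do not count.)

D = 4424, ⌊√D⌋ = 66
river: ρ → (25,18,-41)
river: ρ → (-41,64,2)
river: ρ → (2,64,-41)
river: ρ → (-41,18,25)
river: ρ → (25,32,-34)
river: ρ → (-34,36,23)
river: ρ → (23,56,-14)
river: ρ → (-14,56,23)
river: ρ → (23,36,-34)
river: ρ → (-34,32,25)
ρ-cycle length = 10 (tail of 0 descent steps not counted)

10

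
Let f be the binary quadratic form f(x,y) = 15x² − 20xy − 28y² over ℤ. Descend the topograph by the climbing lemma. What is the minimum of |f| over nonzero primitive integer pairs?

descent: ρ → (-28,20,15)  [lands on river]
river: ρ → (15,40,-8)
river: ρ → (-8,40,15)
river: ρ → (15,20,-28)
river: ρ → (-28,36,7)
river: ρ → (7,34,-33)
river: ρ → (-33,32,8)
river: ρ → (8,32,-33)
river: ρ → (-33,34,7)
river: ρ → (7,36,-28)
closes: descent 1, river 10
min |a| on river = 7

7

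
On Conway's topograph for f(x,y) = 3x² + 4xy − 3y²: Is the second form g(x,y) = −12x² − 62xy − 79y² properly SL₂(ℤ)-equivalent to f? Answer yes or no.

D₁ = 52, D₂ = 52
river cycle of f (length 10): (-3, 2, 4), (4, 6, -1), (-1, 6, 4), (4, 2, -3), (-3, 4, 3), (3, 2, -4), (-4, 6, 1), (1, 6, -4), (-4, 2, 3), (3, 4, -3)
river cycle of g (length 10): (-1, 6, 4), (4, 2, -3), (-3, 4, 3), (3, 2, -4), (-4, 6, 1), (1, 6, -4), (-4, 2, 3), (3, 4, -3), (-3, 2, 4), (4, 6, -1)
cycles coincide ⇒ equivalent

yes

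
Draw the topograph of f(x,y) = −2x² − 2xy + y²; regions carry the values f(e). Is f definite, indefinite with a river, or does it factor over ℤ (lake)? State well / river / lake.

D = b²−4ac = (-2)² − 4·(-2)·1 = 12
D > 0 non-square ⇒ indefinite ⇒ periodic river

river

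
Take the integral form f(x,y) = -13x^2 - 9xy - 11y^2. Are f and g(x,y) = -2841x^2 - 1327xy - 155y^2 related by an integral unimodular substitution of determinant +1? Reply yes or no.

D₁ = -491, D₂ = -491
f is negative-definite; reduce −f:
−f: flip: (13,9,11)→(11,-9,13)
−f: reduced (well bottom): (11,-9,13) with a≤c, −a<b≤a
flip sign back: reduced form of f is (-11,9,-13)
g is negative-definite; reduce −g:
−g: flip: (2841,1327,155)→(155,-1327,2841)
−g: translate: b→-87 (≡-1327 mod 310), so (155,-1327,2841)→(155,-87,13)
−g: flip: (155,-87,13)→(13,87,155)
−g: translate: b→9 (≡87 mod 26), so (13,87,155)→(13,9,11)
−g: flip: (13,9,11)→(11,-9,13)
−g: reduced (well bottom): (11,-9,13) with a≤c, −a<b≤a
flip sign back: reduced form of g is (-11,9,-13)
reduced forms (-11, 9, -13) vs (-11, 9, -13) ⇒ equivalent

yes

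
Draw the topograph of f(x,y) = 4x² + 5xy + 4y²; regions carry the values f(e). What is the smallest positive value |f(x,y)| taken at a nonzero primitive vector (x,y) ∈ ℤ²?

translate: b→-3 (≡5 mod 8), so (4,5,4)→(4,-3,3)
flip: (4,-3,3)→(3,3,4)
reduced (well bottom): (3,3,4) with a≤c, −a<b≤a
well minimum = a = 3

3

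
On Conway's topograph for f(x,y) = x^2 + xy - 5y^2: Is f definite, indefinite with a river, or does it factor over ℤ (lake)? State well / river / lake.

D = b²−4ac = 1² − 4·1·(-5) = 21
D > 0 non-square ⇒ indefinite ⇒ periodic river

river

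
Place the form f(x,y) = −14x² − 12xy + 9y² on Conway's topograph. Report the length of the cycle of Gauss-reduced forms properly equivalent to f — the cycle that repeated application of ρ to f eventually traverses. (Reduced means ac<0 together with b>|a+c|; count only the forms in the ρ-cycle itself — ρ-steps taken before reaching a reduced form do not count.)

D = 648, ⌊√D⌋ = 25
descent: ρ → (9,12,-14)  [lands on river]
river: ρ → (-14,16,7)
river: ρ → (7,12,-18)
river: ρ → (-18,24,1)
river: ρ → (1,24,-18)
river: ρ → (-18,12,7)
river: ρ → (7,16,-14)
river: ρ → (-14,12,9)
river: ρ → (9,24,-2)
river: ρ → (-2,24,9)
ρ-cycle length = 10 (tail of 1 descent step not counted)

10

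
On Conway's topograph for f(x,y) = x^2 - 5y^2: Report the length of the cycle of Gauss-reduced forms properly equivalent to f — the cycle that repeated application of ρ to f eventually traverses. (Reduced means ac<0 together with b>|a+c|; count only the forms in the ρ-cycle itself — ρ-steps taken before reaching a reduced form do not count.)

D = 20, ⌊√D⌋ = 4
descent: ρ → (-5,0,1)
descent: ρ → (1,4,-1)  [lands on river]
river: ρ → (-1,4,1)
ρ-cycle length = 2 (tail of 2 descent steps not counted)

2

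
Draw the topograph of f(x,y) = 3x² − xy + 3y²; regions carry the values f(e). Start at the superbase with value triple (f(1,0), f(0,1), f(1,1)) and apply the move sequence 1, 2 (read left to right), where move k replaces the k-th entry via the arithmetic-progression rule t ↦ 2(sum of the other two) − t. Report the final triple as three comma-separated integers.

start (3,3,5) = (f(1,0),f(0,1),f(1,1))
replace slot 1: 2·(3+5) − 3 = 13 → (13,3,5)
replace slot 2: 2·(13+5) − 3 = 33 → (13,33,5)

13,33,5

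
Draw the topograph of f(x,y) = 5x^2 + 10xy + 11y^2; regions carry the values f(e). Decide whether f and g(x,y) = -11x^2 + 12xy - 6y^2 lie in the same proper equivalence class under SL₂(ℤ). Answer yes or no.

D₁ = -120, D₂ = -120
f: translate: b→0 (≡10 mod 10), so (5,10,11)→(5,0,6)
f: reduced (well bottom): (5,0,6) with a≤c, −a<b≤a
g is negative-definite; reduce −g:
−g: translate: b→10 (≡-12 mod 22), so (11,-12,6)→(11,10,5)
−g: flip: (11,10,5)→(5,-10,11)
−g: translate: b→0 (≡-10 mod 10), so (5,-10,11)→(5,0,6)
−g: reduced (well bottom): (5,0,6) with a≤c, −a<b≤a
flip sign back: reduced form of g is (-5,0,-6)
reduced forms (5, 0, 6) vs (-5, 0, -6) ⇒ inequivalent

no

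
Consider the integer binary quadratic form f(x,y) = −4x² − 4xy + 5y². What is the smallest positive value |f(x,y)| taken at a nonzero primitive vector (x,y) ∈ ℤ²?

descent: ρ → (5,4,-4)  [lands on river]
river: ρ → (-4,4,5)
river: ρ → (5,6,-3)
river: ρ → (-3,6,5)
closes: descent 1, river 4
min |a| on river = 3

3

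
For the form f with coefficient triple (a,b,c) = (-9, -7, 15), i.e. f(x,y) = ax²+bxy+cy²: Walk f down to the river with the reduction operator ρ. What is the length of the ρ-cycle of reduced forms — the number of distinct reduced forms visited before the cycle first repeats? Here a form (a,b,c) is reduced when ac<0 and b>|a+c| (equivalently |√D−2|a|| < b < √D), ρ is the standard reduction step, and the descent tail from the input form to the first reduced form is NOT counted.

D = 589, ⌊√D⌋ = 24
descent: ρ → (15,7,-9)  [lands on river]
river: ρ → (-9,11,13)
river: ρ → (13,15,-7)
river: ρ → (-7,13,15)
river: ρ → (15,17,-5)
river: ρ → (-5,23,3)
river: ρ → (3,19,-19)
river: ρ → (-19,19,3)
river: ρ → (3,23,-5)
river: ρ → (-5,17,15)
river: ρ → (15,13,-7)
river: ρ → (-7,15,13)
river: ρ → (13,11,-9)
river: ρ → (-9,7,15)
river: ρ → (15,23,-1)
river: ρ → (-1,23,15)
ρ-cycle length = 16 (tail of 1 descent step not counted)

16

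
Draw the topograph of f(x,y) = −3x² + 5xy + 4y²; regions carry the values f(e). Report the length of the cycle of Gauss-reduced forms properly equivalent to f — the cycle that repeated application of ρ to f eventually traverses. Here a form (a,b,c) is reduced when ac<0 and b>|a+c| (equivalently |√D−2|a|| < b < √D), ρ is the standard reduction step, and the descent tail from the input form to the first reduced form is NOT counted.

D = 73, ⌊√D⌋ = 8
river: ρ → (4,3,-4)
river: ρ → (-4,5,3)
river: ρ → (3,7,-2)
river: ρ → (-2,5,6)
river: ρ → (6,7,-1)
river: ρ → (-1,7,6)
river: ρ → (6,5,-2)
river: ρ → (-2,7,3)
river: ρ → (3,5,-4)
river: ρ → (-4,3,4)
river: ρ → (4,5,-3)
river: ρ → (-3,7,2)
river: ρ → (2,5,-6)
river: ρ → (-6,7,1)
river: ρ → (1,7,-6)
river: ρ → (-6,5,2)
river: ρ → (2,7,-3)
river: ρ → (-3,5,4)
ρ-cycle length = 18 (tail of 0 descent steps not counted)

18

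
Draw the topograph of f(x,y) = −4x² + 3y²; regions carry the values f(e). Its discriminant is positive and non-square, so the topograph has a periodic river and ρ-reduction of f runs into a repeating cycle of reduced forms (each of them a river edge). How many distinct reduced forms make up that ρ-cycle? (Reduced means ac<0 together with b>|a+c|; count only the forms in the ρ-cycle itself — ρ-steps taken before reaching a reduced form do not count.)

D = 48, ⌊√D⌋ = 6
descent: ρ → (3,6,-1)  [lands on river]
river: ρ → (-1,6,3)
ρ-cycle length = 2 (tail of 1 descent step not counted)

2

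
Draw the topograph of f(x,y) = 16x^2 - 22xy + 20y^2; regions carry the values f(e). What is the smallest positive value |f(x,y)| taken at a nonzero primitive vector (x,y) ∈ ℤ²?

translate: b→10 (≡-22 mod 32), so (16,-22,20)→(16,10,14)
flip: (16,10,14)→(14,-10,16)
reduced (well bottom): (14,-10,16) with a≤c, −a<b≤a
well minimum = a = 14

14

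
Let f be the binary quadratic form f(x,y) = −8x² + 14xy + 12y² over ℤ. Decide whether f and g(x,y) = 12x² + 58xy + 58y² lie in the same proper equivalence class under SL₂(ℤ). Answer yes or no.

D₁ = 580, D₂ = 580
river cycle of f (length 10): (12, 10, -10), (-10, 10, 12), (12, 14, -8), (-8, 18, 8), (8, 14, -12), (-12, 10, 10), (10, 10, -12), (-12, 14, 8), (8, 18, -8), (-8, 14, 12)
river cycle of g (length 10): (12, 14, -8), (-8, 18, 8), (8, 14, -12), (-12, 10, 10), (10, 10, -12), (-12, 14, 8), (8, 18, -8), (-8, 14, 12), (12, 10, -10), (-10, 10, 12)
cycles coincide ⇒ equivalent

yes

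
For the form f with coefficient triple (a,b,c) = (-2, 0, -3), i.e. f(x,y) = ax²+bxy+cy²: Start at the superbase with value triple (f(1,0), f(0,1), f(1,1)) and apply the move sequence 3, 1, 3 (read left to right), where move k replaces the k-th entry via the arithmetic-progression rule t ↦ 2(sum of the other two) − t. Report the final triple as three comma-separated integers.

start (-2,-3,-5) = (f(1,0),f(0,1),f(1,1))
replace slot 3: 2·((-2)+(-3)) − (-5) = -5 → (-2,-3,-5)
replace slot 1: 2·((-3)+(-5)) − (-2) = -14 → (-14,-3,-5)
replace slot 3: 2·((-14)+(-3)) − (-5) = -29 → (-14,-3,-29)

-14,-3,-29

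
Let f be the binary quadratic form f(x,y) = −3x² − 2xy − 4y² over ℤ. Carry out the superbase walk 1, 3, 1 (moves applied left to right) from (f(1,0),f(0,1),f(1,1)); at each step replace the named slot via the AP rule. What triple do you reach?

start (-3,-4,-9) = (f(1,0),f(0,1),f(1,1))
replace slot 1: 2·((-4)+(-9)) − (-3) = -23 → (-23,-4,-9)
replace slot 3: 2·((-23)+(-4)) − (-9) = -45 → (-23,-4,-45)
replace slot 1: 2·((-4)+(-45)) − (-23) = -75 → (-75,-4,-45)

-75,-4,-45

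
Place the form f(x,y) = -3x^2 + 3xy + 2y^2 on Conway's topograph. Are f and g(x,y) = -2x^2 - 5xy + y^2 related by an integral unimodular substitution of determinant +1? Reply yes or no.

D₁ = 33, D₂ = 33
river cycle of f (length 4): (2, 5, -1), (-1, 5, 2), (2, 3, -3), (-3, 3, 2)
river cycle of g (length 4): (1, 5, -2), (-2, 3, 3), (3, 3, -2), (-2, 5, 1)
cycles differ ⇒ inequivalent

no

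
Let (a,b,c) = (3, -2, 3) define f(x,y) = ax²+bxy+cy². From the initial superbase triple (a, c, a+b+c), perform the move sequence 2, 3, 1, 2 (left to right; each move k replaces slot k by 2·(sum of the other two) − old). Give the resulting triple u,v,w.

start (3,3,4) = (f(1,0),f(0,1),f(1,1))
replace slot 2: 2·(3+4) − 3 = 11 → (3,11,4)
replace slot 3: 2·(3+11) − 4 = 24 → (3,11,24)
replace slot 1: 2·(11+24) − 3 = 67 → (67,11,24)
replace slot 2: 2·(67+24) − 11 = 171 → (67,171,24)

67,171,24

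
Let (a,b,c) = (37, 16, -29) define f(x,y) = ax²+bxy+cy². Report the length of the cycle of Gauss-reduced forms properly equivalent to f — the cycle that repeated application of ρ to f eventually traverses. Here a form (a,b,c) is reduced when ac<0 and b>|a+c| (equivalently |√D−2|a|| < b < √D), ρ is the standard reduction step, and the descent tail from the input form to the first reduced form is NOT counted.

D = 4548, ⌊√D⌋ = 67
river: ρ → (-29,42,24)
river: ρ → (24,54,-17)
river: ρ → (-17,48,33)
river: ρ → (33,18,-32)
river: ρ → (-32,46,19)
river: ρ → (19,30,-48)
river: ρ → (-48,66,1)
river: ρ → (1,66,-48)
river: ρ → (-48,30,19)
river: ρ → (19,46,-32)
river: ρ → (-32,18,33)
river: ρ → (33,48,-17)
river: ρ → (-17,54,24)
river: ρ → (24,42,-29)
river: ρ → (-29,16,37)
river: ρ → (37,58,-8)
river: ρ → (-8,54,51)
river: ρ → (51,48,-11)
river: ρ → (-11,62,16)
river: ρ → (16,66,-3)
river: ρ → (-3,66,16)
river: ρ → (16,62,-11)
river: ρ → (-11,48,51)
river: ρ → (51,54,-8)
river: ρ → (-8,58,37)
river: ρ → (37,16,-29)
ρ-cycle length = 26 (tail of 0 descent steps not counted)

26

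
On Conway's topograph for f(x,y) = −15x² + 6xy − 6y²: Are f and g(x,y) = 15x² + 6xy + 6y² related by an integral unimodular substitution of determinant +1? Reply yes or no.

D₁ = -324, D₂ = -324
f is negative-definite; reduce −f:
−f: flip: (15,-6,6)→(6,6,15)
−f: reduced (well bottom): (6,6,15) with a≤c, −a<b≤a
flip sign back: reduced form of f is (-6,-6,-15)
g: flip: (15,6,6)→(6,-6,15)
g: translate: b→6 (≡-6 mod 12), so (6,-6,15)→(6,6,15)
g: reduced (well bottom): (6,6,15) with a≤c, −a<b≤a
reduced forms (-6, -6, -15) vs (6, 6, 15) ⇒ inequivalent

no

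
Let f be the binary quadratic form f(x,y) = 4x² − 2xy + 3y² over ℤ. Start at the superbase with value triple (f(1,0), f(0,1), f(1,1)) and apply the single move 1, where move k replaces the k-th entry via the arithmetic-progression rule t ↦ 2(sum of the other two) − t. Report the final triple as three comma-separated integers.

start (4,3,5) = (f(1,0),f(0,1),f(1,1))
replace slot 1: 2·(3+5) − 4 = 12 → (12,3,5)

12,3,5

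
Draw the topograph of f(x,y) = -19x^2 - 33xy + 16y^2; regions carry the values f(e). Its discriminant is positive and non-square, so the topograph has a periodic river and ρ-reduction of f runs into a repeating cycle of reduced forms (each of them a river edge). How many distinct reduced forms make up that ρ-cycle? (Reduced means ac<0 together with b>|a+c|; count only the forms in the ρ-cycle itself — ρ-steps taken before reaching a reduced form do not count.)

D = 2305, ⌊√D⌋ = 48
descent: ρ → (16,33,-19)  [lands on river]
river: ρ → (-19,43,6)
river: ρ → (6,41,-26)
river: ρ → (-26,11,21)
river: ρ → (21,31,-16)
river: ρ → (-16,33,19)
river: ρ → (19,43,-6)
river: ρ → (-6,41,26)
river: ρ → (26,11,-21)
river: ρ → (-21,31,16)
ρ-cycle length = 10 (tail of 1 descent step not counted)

10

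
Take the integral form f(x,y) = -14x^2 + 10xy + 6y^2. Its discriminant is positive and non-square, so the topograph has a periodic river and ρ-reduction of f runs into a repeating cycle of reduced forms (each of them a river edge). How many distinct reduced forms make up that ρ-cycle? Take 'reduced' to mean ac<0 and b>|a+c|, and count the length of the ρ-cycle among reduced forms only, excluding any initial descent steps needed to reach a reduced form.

D = 436, ⌊√D⌋ = 20
river: ρ → (6,14,-10)
river: ρ → (-10,6,10)
river: ρ → (10,14,-6)
river: ρ → (-6,10,14)
river: ρ → (14,18,-2)
river: ρ → (-2,18,14)
river: ρ → (14,10,-6)
river: ρ → (-6,14,10)
river: ρ → (10,6,-10)
river: ρ → (-10,14,6)
river: ρ → (6,10,-14)
river: ρ → (-14,18,2)
river: ρ → (2,18,-14)
river: ρ → (-14,10,6)
ρ-cycle length = 14 (tail of 0 descent steps not counted)

14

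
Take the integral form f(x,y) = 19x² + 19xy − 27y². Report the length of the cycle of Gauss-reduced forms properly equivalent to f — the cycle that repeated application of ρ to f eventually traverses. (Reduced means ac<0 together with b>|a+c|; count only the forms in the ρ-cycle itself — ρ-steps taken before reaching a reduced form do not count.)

D = 2413, ⌊√D⌋ = 49
river: ρ → (-27,35,11)
river: ρ → (11,31,-33)
river: ρ → (-33,35,9)
river: ρ → (9,37,-29)
river: ρ → (-29,21,17)
river: ρ → (17,47,-3)
river: ρ → (-3,49,1)
river: ρ → (1,49,-3)
river: ρ → (-3,47,17)
river: ρ → (17,21,-29)
river: ρ → (-29,37,9)
river: ρ → (9,35,-33)
river: ρ → (-33,31,11)
river: ρ → (11,35,-27)
river: ρ → (-27,19,19)
river: ρ → (19,19,-27)
ρ-cycle length = 16 (tail of 0 descent steps not counted)

16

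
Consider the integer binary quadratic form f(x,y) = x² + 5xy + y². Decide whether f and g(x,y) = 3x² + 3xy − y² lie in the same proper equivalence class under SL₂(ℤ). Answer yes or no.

D₁ = 21, D₂ = 21
river cycle of f (length 2): (1, 3, -3), (-3, 3, 1)
river cycle of g (length 2): (-1, 3, 3), (3, 3, -1)
cycles differ ⇒ inequivalent

no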